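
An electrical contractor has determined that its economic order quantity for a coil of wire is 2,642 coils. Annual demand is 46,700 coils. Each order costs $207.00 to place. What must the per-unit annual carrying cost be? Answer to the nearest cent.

Squaring Q* = √(2DS/H) gives Q*² = 2DS/H.
From Q* = √(2DS/H): H = 2DS / Q*² = 2 × 46,700 × 207 / 2,642² = 2.7698.

H ≈ $2.77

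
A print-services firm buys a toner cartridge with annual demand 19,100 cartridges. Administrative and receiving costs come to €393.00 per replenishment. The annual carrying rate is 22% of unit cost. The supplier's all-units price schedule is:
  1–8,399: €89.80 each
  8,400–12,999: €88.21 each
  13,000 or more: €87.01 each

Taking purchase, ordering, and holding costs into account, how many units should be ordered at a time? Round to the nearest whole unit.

Q* ≈ 872 cartridges

Holding cost per unit per year at price C is H = 0.22·C.
Candidates are each tier's EOQ (if it falls in that tier) and each price-break quantity.
EOQ at €89.80 = 871.7 (feasible in tier 1): TC = 19,100×€89.80 + (19,100/871.7)×393 + (871.7/2)×0.22×€89.80 = €1,732,401.76.
EOQ at €88.21 = 879.5 < 8400, so use break Q=8400: TC = 19,100×€88.21 + (19,100/8400.0)×393 + (8400.0/2)×0.22×€88.21 = €1,767,210.65.
EOQ at €87.01 = 885.6 < 13000, so use break Q=13000: TC = 19,100×€87.01 + (19,100/13000.0)×393 + (13000.0/2)×0.22×€87.01 = €1,786,892.71.
Lowest total cost is €1,732,401.76 at Q = 871.7.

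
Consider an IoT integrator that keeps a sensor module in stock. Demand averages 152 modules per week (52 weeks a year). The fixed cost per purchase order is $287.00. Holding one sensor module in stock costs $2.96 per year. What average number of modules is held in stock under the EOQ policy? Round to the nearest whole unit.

Average inventory ≈ 619 modules

Annual demand D = 152 × 52 = 7,904.
EOQ = √(2DS/H) = √(2 × 7,904 × 287 / 2.96) ≈ 1238.04.
Average inventory = Q*/2 ≈ 1238.04 / 2 = 619.018.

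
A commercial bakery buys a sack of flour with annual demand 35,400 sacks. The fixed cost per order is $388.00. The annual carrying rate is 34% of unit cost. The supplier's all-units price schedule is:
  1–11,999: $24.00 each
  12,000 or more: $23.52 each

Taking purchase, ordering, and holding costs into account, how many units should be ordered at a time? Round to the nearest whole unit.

Q* ≈ 1,835 sacks

Holding cost per unit per year at price C is H = 0.34·C.
Evaluate total cost at each tier's feasible EOQ or, if the EOQ is below the tier, at the tier's minimum quantity.
EOQ at $24.00 = 1834.8 (feasible in tier 1): TC = 35,400×$24.00 + (35,400/1834.8)×388 + (1834.8/2)×0.34×$24.00 = $864,571.92.
EOQ at $23.52 = 1853.4 < 12000, so use break Q=12000: TC = 35,400×$23.52 + (35,400/12000.0)×388 + (12000.0/2)×0.34×$23.52 = $881,733.40.
Lowest total cost is $864,571.92 at Q = 1834.8.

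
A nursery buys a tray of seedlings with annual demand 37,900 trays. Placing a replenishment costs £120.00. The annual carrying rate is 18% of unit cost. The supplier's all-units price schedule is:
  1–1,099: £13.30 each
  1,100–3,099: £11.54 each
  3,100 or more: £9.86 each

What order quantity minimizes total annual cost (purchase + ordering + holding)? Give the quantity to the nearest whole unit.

Holding cost per unit per year at price C is H = 0.18·C.
Candidates are each tier's EOQ (if it falls in that tier) and each price-break quantity.
Tier 1 (£13.30): EOQ = 1949.2 exceeds tier's upper bound 1099, so this tier is dominated.
EOQ at £11.54 = 2092.6 (feasible in tier 2): TC = 37,900×£11.54 + (37,900/2092.6)×120 + (2092.6/2)×0.18×£11.54 = £441,712.75.
EOQ at £9.86 = 2263.9 < 3100, so use break Q=3100: TC = 37,900×£9.86 + (37,900/3100.0)×120 + (3100.0/2)×0.18×£9.86 = £377,912.04.
Lowest total cost is £377,912.04 at Q = 3100.0.

Q* ≈ 3,100 trays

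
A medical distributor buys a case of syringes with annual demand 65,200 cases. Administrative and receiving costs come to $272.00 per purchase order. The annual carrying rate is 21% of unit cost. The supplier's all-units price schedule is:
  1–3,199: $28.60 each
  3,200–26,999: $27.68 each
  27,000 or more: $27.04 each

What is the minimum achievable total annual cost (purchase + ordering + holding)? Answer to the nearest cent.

TC* ≈ $1,819,578.48

Holding cost per unit per year at price C is H = 0.21·C.
Evaluate total cost at each tier's feasible EOQ or, if the EOQ is below the tier, at the tier's minimum quantity.
EOQ at $28.60 = 2430.1 (feasible in tier 1): TC = 65,200×$28.60 + (65,200/2430.1)×272 + (2430.1/2)×0.21×$28.60 = $1,879,315.40.
EOQ at $27.68 = 2470.2 < 3200, so use break Q=3200: TC = 65,200×$27.68 + (65,200/3200.0)×272 + (3200.0/2)×0.21×$27.68 = $1,819,578.48.
EOQ at $27.04 = 2499.3 < 27000, so use break Q=27000: TC = 65,200×$27.04 + (65,200/27000.0)×272 + (27000.0/2)×0.21×$27.04 = $1,840,323.23.
Lowest total cost among the candidates is at Q = 3200.0.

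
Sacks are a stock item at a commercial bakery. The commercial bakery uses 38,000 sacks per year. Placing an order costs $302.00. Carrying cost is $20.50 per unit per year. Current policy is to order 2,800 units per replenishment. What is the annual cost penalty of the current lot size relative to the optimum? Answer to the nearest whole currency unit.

Extra cost ≈ $11,107 per year

EOQ = √(2DS/H) = √(2 × 38,000 × 302 / 20.5) ≈ 1058.12.
Cost at Q* = (D/Q*)S + (Q*/2)H = √(2DSH) ≈ $21,691.38.
Cost at Q = 2,800: (38,000/2,800)×302 + (2,800/2)×20.5 = $4,098.57 + $28,700.00 = $32,798.57.
Excess = $32,798.57 − $21,691.38 = $11,107.19.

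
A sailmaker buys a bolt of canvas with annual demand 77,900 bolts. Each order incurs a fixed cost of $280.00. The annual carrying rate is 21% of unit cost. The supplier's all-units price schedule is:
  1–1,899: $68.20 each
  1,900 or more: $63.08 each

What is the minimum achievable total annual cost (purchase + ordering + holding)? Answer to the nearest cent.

TC* ≈ $4,937,996.46

Holding cost per unit per year at price C is H = 0.21·C.
Candidates are each tier's EOQ (if it falls in that tier) and each price-break quantity.
EOQ at $68.20 = 1745.3 (feasible in tier 1): TC = 77,900×$68.20 + (77,900/1745.3)×280 + (1745.3/2)×0.21×$68.20 = $5,337,775.66.
EOQ at $63.08 = 1814.7 < 1900, so use break Q=1900: TC = 77,900×$63.08 + (77,900/1900.0)×280 + (1900.0/2)×0.21×$63.08 = $4,937,996.46.
Lowest total cost among the candidates is at Q = 1900.0.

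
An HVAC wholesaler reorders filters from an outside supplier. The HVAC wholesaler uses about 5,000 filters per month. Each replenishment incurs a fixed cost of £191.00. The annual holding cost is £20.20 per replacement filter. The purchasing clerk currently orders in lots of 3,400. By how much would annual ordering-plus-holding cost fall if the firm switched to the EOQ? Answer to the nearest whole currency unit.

Annual demand D = 5,000 × 12 = 60,000.
EOQ = √(2DS/H) = √(2 × 60,000 × 191 / 20.2) ≈ 1065.20.
Cost at Q* = (D/Q*)S + (Q*/2)H = √(2DSH) ≈ £21,517.06.
Cost at Q = 3,400: (60,000/3,400)×191 + (3,400/2)×20.2 = £3,370.59 + £34,340.00 = £37,710.59.
Excess = £37,710.59 − £21,517.06 = £16,193.53.

Extra cost ≈ £16,194 per year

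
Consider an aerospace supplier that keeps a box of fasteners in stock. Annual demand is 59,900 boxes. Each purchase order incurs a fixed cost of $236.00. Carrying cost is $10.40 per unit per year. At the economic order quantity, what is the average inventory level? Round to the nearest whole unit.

Average inventory ≈ 824 boxes

The optimal lot size = √(2DS/H) = √(2 × 59,900 × 236 / 10.4) ≈ 1648.80.
Average inventory = Q*/2 ≈ 1648.80 / 2 = 824.400.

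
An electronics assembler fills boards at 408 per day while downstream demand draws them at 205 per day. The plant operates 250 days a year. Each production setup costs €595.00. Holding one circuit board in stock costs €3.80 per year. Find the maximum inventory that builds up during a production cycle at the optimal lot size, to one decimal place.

Annual demand D = 205 × 250 = 51,250.
Production build-up factor (1 − d/p) = 1 − 205/408 = 0.4975.
Q* = √(2DS / (H(1 − d/p))) = √(2 × 51,250 × 595 / (3.8 × 0.4975)).
= √(60,987,500 / 1.8907) ≈ 5679.508.
Maximum inventory = Q*(1 − d/p) = 5679.508 × 0.4975 ≈ 2825.833.

I_max ≈ 2,825.8 boards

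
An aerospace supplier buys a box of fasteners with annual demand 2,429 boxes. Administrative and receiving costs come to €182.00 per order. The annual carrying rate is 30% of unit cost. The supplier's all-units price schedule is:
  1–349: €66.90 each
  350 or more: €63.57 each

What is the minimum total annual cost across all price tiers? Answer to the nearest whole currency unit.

TC* ≈ €159,012

Holding cost per unit per year at price C is H = 0.30·C.
Evaluate total cost at each tier's feasible EOQ or, if the EOQ is below the tier, at the tier's minimum quantity.
EOQ at €66.90 = 209.9 (feasible in tier 1): TC = 2,429×€66.90 + (2,429/209.9)×182 + (209.9/2)×0.30×€66.90 = €166,712.58.
EOQ at €63.57 = 215.3 < 350, so use break Q=350: TC = 2,429×€63.57 + (2,429/350.0)×182 + (350.0/2)×0.30×€63.57 = €159,012.03.
Lowest total cost among the candidates is at Q = 350.0.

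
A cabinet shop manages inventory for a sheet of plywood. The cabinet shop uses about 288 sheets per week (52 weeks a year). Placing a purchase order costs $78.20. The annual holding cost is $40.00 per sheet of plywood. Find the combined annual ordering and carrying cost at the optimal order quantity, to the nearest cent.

TC* ≈ $9,679.35

Annual demand D = 288 × 52 = 14,976.
Q* = √(2DS/H) = √(2 × 14,976 × 78.2 / 40) ≈ 241.98.
At Q*, ordering cost (D/Q*)S equals holding cost (Q*/2)H, each = √(DSH/2).
Minimum total = √(2DSH) = √(2 × 14,976 × 78.2 × 40) ≈ 9679.352.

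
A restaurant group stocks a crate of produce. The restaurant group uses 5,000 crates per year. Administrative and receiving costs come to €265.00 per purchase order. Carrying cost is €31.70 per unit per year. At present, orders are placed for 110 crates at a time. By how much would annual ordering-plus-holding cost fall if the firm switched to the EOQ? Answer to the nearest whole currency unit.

EOQ = √(2DS/H) = √(2 × 5,000 × 265 / 31.7) ≈ 289.13.
Cost at Q* = (D/Q*)S + (Q*/2)H = √(2DSH) ≈ €9,165.42.
Cost at Q = 110: (5,000/110)×265 + (110/2)×31.7 = €12,045.45 + €1,743.50 = €13,788.95.
Excess = €13,788.95 − €9,165.42 = €4,623.53.

Extra cost ≈ €4,624 per year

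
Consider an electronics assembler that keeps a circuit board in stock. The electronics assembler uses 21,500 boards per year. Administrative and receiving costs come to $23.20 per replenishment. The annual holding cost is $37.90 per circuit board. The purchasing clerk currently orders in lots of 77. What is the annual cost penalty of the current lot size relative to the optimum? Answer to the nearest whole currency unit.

Extra cost ≈ $1,788 per year

EOQ = √(2DS/H) = √(2 × 21,500 × 23.2 / 37.9) ≈ 162.24.
Cost at Q* = (D/Q*)S + (Q*/2)H = √(2DSH) ≈ $6,148.91.
Cost at Q = 77: (21,500/77)×23.2 + (77/2)×37.9 = $6,477.92 + $1,459.15 = $7,937.07.
Excess = $7,937.07 − $6,148.91 = $1,788.17.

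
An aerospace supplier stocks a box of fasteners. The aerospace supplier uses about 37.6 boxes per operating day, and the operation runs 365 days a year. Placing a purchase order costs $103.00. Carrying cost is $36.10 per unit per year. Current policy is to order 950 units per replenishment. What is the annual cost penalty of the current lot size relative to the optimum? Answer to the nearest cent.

Annual demand D = 37.6 × 365 = 13,724.
EOQ = √(2DS/H) = √(2 × 13,724 × 103 / 36.1) ≈ 279.85.
Cost at Q* = (D/Q*)S + (Q*/2)H = √(2DSH) ≈ $10,102.47.
Cost at Q = 950: (13,724/950)×103 + (950/2)×36.1 = $1,487.97 + $17,147.50 = $18,635.47.
Excess = $18,635.47 − $10,102.47 = $8,533.00.

Extra cost ≈ $8,533.00 per year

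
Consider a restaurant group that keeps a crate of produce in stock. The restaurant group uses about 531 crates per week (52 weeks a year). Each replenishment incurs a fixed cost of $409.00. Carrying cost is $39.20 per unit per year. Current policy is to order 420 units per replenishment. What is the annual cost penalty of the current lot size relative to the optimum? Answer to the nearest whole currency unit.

Annual demand D = 531 × 52 = 27,612.
EOQ = √(2DS/H) = √(2 × 27,612 × 409 / 39.2) ≈ 759.07.
Cost at Q* = (D/Q*)S + (Q*/2)H = √(2DSH) ≈ $29,755.59.
Cost at Q = 420: (27,612/420)×409 + (420/2)×39.2 = $26,888.83 + $8,232.00 = $35,120.83.
Excess = $35,120.83 − $29,755.59 = $5,365.24.

Extra cost ≈ $5,365 per year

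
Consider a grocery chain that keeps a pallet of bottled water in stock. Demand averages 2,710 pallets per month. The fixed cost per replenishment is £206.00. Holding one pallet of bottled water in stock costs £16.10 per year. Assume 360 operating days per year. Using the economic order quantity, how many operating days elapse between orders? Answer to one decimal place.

T ≈ 10.1 days

Annual demand D = 2,710 × 12 = 32,520.
EOQ = √(2DS/H) = √(2 × 32,520 × 206 / 16.1) ≈ 912.24.
Cycle time = Q*/D × 360 = 912.24 / 32,520 × 360 ≈ 10.099 days.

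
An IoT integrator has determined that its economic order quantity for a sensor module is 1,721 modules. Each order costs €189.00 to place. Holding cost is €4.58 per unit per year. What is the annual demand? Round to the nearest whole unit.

D ≈ 35,887 modules per year

The basic EOQ model gives Q* = √(2DS/H); rearrange for the unknown.
From Q* = √(2DS/H): D = Q*²H / (2S) = 1,721² × 4.58 / (2 × 189) = 35886.857.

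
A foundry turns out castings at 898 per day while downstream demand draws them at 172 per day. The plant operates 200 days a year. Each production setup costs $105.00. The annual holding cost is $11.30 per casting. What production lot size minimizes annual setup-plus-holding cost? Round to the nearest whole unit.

Annual demand D = 172 × 200 = 34,400.
Production build-up factor (1 − d/p) = 1 − 172/898 = 0.8085.
Q* = √(2DS / (H(1 − d/p))) = √(2 × 34,400 × 105 / (11.3 × 0.8085)).
= √(7,224,000 / 9.1356) ≈ 889.241.

Q* ≈ 889 castings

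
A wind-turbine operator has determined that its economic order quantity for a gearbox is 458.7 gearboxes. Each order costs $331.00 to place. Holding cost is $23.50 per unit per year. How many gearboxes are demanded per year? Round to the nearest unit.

Squaring Q* = √(2DS/H) gives Q*² = 2DS/H.
From Q* = √(2DS/H): D = Q*²H / (2S) = 458.7² × 23.5 / (2 × 331) = 7469.084.

D ≈ 7,469 gearboxes per year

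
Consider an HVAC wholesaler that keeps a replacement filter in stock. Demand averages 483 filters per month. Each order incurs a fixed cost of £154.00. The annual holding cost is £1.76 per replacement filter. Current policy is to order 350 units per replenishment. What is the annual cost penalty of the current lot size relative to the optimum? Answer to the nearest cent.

Annual demand D = 483 × 12 = 5,796.
EOQ = √(2DS/H) = √(2 × 5,796 × 154 / 1.76) ≈ 1007.12.
Cost at Q* = (D/Q*)S + (Q*/2)H = √(2DSH) ≈ £1,772.54.
Cost at Q = 350: (5,796/350)×154 + (350/2)×1.76 = £2,550.24 + £308.00 = £2,858.24.
Excess = £2,858.24 − £1,772.54 = £1,085.70.

Extra cost ≈ £1,085.70 per year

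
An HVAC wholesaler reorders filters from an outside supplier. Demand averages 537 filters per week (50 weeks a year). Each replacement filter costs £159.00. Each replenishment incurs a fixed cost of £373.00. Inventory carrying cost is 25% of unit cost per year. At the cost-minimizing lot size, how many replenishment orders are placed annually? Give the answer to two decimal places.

Annual demand D = 537 × 50 = 26,850.
Holding cost H = 0.25 × £159.00 = £39.7500 per unit per year.
Q* = √(2DS/H) = √(2 × 26,850 × 373 / 39.75) ≈ 709.86.
Orders per year = D / Q* = 26,850 / 709.86 ≈ 37.824.

N ≈ 37.82 orders per year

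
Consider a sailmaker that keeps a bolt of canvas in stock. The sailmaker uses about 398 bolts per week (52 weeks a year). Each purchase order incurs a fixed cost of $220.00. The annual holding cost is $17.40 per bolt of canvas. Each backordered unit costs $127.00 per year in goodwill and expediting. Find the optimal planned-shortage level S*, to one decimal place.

S* ≈ 93.0 bolts

Annual demand D = 398 × 52 = 20,696.
With planned backorders, Q* = √(2DS/H) · √((H+B)/B).
√(2DS/H) = √(2 × 20,696 × 220 / 17.4) = 723.427.
√((H+B)/B) = √((17.4+127)/127) = 1.0663.
Q* ≈ 771.395.
S* = Q* · H/(H+B) = 771.395 × 17.4/144.4 ≈ 92.952.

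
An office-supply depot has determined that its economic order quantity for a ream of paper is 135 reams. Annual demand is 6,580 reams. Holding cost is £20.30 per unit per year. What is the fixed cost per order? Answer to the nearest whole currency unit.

S ≈ £28

Squaring Q* = √(2DS/H) gives Q*² = 2DS/H.
From Q* = √(2DS/H): S = Q*²H / (2D) = 135² × 20.3 / (2 × 6,580) = 28.1130.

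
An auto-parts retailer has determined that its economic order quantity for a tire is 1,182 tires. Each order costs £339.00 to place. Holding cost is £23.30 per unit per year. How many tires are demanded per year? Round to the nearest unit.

The basic EOQ model gives Q* = √(2DS/H); rearrange for the unknown.
From Q* = √(2DS/H): D = Q*²H / (2S) = 1,182² × 23.3 / (2 × 339) = 48013.258.

D ≈ 48,013 tires per year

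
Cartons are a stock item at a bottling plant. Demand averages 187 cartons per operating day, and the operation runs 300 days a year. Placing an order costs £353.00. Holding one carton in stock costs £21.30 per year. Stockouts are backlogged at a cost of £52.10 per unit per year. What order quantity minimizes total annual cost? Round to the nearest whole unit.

Annual demand D = 187 × 300 = 56,100.
With planned backorders, Q* = √(2DS/H) · √((H+B)/B).
√(2DS/H) = √(2 × 56,100 × 353 / 21.3) = 1363.622.
√((H+B)/B) = √((21.3+52.1)/52.1) = 1.1869.
Q* ≈ 1618.539.

Q* ≈ 1,619 cartons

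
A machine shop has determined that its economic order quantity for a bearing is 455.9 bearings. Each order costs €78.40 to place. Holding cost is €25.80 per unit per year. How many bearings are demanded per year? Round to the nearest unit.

Invert the EOQ relation Q*² = 2DS/H.
From Q* = √(2DS/H): D = Q*²H / (2S) = 455.9² × 25.8 / (2 × 78.4) = 34198.955.

D ≈ 34,199 bearings per year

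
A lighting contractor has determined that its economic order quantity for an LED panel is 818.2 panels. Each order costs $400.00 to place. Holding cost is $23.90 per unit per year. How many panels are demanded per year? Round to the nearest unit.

Squaring Q* = √(2DS/H) gives Q*² = 2DS/H.
From Q* = √(2DS/H): D = Q*²H / (2S) = 818.2² × 23.9 / (2 × 400) = 19999.856.

D ≈ 20,000 panels per year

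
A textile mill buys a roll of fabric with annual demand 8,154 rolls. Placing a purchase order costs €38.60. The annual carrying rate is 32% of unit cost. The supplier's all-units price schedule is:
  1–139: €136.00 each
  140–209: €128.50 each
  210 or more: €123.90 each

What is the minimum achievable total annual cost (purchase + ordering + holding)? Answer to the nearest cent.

Holding cost per unit per year at price C is H = 0.32·C.
Evaluate total cost at each tier's feasible EOQ or, if the EOQ is below the tier, at the tier's minimum quantity.
EOQ at €136.00 = 120.3 (feasible in tier 1): TC = 8,154×€136.00 + (8,154/120.3)×38.6 + (120.3/2)×0.32×€136.00 = €1,114,178.06.
EOQ at €128.50 = 123.7 < 140, so use break Q=140: TC = 8,154×€128.50 + (8,154/140.0)×38.6 + (140.0/2)×0.32×€128.50 = €1,052,915.57.
EOQ at €123.90 = 126.0 < 210, so use break Q=210: TC = 8,154×€123.90 + (8,154/210.0)×38.6 + (210.0/2)×0.32×€123.90 = €1,015,942.42.
Lowest total cost among the candidates is at Q = 210.0.

TC* ≈ €1,015,942.42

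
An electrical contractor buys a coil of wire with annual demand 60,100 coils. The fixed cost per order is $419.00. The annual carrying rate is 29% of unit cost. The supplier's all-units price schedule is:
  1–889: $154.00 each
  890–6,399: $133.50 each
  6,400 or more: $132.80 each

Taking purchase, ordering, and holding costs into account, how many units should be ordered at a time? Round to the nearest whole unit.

Q* ≈ 1,141 coils

Holding cost per unit per year at price C is H = 0.29·C.
Candidates are each tier's EOQ (if it falls in that tier) and each price-break quantity.
Tier 1 ($154.00): EOQ = 1061.9 exceeds tier's upper bound 889, so this tier is dominated.
EOQ at $133.50 = 1140.6 (feasible in tier 2): TC = 60,100×$133.50 + (60,100/1140.6)×419 + (1140.6/2)×0.29×$133.50 = $8,067,506.93.
EOQ at $132.80 = 1143.6 < 6400, so use break Q=6400: TC = 60,100×$132.80 + (60,100/6400.0)×419 + (6400.0/2)×0.29×$132.80 = $8,108,453.07.
Lowest total cost is $8,067,506.93 at Q = 1140.6.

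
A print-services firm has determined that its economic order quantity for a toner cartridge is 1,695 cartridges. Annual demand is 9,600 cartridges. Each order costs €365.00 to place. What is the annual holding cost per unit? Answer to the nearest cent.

Squaring Q* = √(2DS/H) gives Q*² = 2DS/H.
From Q* = √(2DS/H): H = 2DS / Q*² = 2 × 9,600 × 365 / 1,695² = 2.4392.

H ≈ €2.44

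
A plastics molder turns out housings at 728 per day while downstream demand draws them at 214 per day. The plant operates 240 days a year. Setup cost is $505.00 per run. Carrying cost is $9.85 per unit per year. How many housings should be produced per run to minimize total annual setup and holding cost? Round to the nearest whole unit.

Q* ≈ 2,731 housings

Annual demand D = 214 × 240 = 51,360.
Production build-up factor (1 − d/p) = 1 − 214/728 = 0.7060.
Q* = √(2DS / (H(1 − d/p))) = √(2 × 51,360 × 505 / (9.85 × 0.7060)).
= √(51,873,600 / 6.9545) ≈ 2731.110.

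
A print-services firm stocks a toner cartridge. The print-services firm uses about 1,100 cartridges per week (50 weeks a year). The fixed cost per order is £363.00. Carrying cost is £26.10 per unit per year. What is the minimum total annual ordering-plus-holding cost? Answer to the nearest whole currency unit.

Annual demand D = 1,100 × 50 = 55,000.
The optimal lot size = √(2DS/H) = √(2 × 55,000 × 363 / 26.1) ≈ 1236.89.
At Q*, ordering cost (D/Q*)S equals holding cost (Q*/2)H, each = √(DSH/2).
Minimum total = √(2DSH) = √(2 × 55,000 × 363 × 26.1) ≈ 32282.704.

TC* ≈ £32,283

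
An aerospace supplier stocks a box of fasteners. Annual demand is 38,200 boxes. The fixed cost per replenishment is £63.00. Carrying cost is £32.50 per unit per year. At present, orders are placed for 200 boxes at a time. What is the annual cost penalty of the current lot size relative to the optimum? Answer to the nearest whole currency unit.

Extra cost ≈ £2,776 per year

EOQ = √(2DS/H) = √(2 × 38,200 × 63 / 32.5) ≈ 384.84.
Cost at Q* = (D/Q*)S + (Q*/2)H = √(2DSH) ≈ £12,507.16.
Cost at Q = 200: (38,200/200)×63 + (200/2)×32.5 = £12,033.00 + £3,250.00 = £15,283.00.
Excess = £15,283.00 − £12,507.16 = £2,775.84.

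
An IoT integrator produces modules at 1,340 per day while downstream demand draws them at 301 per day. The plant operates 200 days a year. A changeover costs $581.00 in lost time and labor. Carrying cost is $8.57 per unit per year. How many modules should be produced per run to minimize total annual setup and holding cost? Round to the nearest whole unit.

Annual demand D = 301 × 200 = 60,200.
Production build-up factor (1 − d/p) = 1 − 301/1,340 = 0.7754.
Q* = √(2DS / (H(1 − d/p))) = √(2 × 60,200 × 581 / (8.57 × 0.7754)).
= √(69,952,400 / 6.6449) ≈ 3244.558.

Q* ≈ 3,245 modules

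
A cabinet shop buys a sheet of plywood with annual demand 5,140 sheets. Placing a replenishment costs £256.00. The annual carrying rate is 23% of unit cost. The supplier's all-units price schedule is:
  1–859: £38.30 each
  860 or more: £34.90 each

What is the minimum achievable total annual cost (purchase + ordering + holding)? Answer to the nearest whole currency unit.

Holding cost per unit per year at price C is H = 0.23·C.
Candidates are each tier's EOQ (if it falls in that tier) and each price-break quantity.
EOQ at £38.30 = 546.6 (feasible in tier 1): TC = 5,140×£38.30 + (5,140/546.6)×256 + (546.6/2)×0.23×£38.30 = £201,676.82.
EOQ at £34.90 = 572.6 < 860, so use break Q=860: TC = 5,140×£34.90 + (5,140/860.0)×256 + (860.0/2)×0.23×£34.90 = £184,367.66.
Lowest total cost among the candidates is at Q = 860.0.

TC* ≈ £184,368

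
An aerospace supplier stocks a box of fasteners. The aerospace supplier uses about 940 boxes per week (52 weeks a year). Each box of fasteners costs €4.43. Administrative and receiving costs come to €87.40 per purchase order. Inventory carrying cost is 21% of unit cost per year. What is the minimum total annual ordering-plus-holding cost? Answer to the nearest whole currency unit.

TC* ≈ €2,819

Annual demand D = 940 × 52 = 48,880.
Holding cost H = 0.21 × €4.43 = €0.9303 per unit per year.
The optimal lot size = √(2DS/H) = √(2 × 48,880 × 87.4 / 0.9303) ≈ 3030.57.
At the optimum the two cost components are equal, so total cost = 2·(Q*/2)H = Q*·H.
Minimum total = √(2DSH) = √(2 × 48,880 × 87.4 × 0.9303) ≈ 2819.342.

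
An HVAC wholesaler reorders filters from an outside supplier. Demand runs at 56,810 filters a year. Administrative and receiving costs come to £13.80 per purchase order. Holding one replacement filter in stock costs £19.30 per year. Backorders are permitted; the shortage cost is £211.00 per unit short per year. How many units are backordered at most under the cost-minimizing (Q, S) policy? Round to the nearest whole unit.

S* ≈ 25 filters

With planned backorders, Q* = √(2DS/H) · √((H+B)/B).
√(2DS/H) = √(2 × 56,810 × 13.8 / 19.3) = 285.028.
√((H+B)/B) = √((19.3+211)/211) = 1.0447.
Q* ≈ 297.779.
S* = Q* · H/(H+B) = 297.779 × 19.3/230.3 ≈ 24.955.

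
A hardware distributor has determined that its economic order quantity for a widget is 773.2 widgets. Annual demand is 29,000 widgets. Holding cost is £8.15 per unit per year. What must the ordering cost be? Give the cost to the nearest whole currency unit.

S ≈ £84

The basic EOQ model gives Q* = √(2DS/H); rearrange for the unknown.
From Q* = √(2DS/H): S = Q*²H / (2D) = 773.2² × 8.15 / (2 × 29,000) = 84.0066.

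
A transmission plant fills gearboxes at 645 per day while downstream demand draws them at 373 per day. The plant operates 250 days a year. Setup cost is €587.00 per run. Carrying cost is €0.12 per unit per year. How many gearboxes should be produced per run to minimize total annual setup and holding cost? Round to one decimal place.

Annual demand D = 373 × 250 = 93,250.
Production build-up factor (1 − d/p) = 1 − 373/645 = 0.4217.
Q* = √(2DS / (H(1 − d/p))) = √(2 × 93,250 × 587 / (0.12 × 0.4217)).
= √(109,475,500 / 0.0506) ≈ 46511.811.

Q* ≈ 46,511.8 gearboxes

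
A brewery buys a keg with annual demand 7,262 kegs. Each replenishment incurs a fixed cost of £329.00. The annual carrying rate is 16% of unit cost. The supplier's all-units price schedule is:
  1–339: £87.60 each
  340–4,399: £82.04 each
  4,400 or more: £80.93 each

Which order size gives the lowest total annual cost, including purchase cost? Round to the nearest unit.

Holding cost per unit per year at price C is H = 0.16·C.
For each price level, check whether its EOQ is feasible; otherwise the best quantity at that price is the breakpoint.
Tier 1 (£87.60): EOQ = 583.9 exceeds tier's upper bound 339, so this tier is dominated.
EOQ at £82.04 = 603.3 (feasible in tier 2): TC = 7,262×£82.04 + (7,262/603.3)×329 + (603.3/2)×0.16×£82.04 = £603,694.27.
EOQ at £80.93 = 607.5 < 4400, so use break Q=4400: TC = 7,262×£80.93 + (7,262/4400.0)×329 + (4400.0/2)×0.16×£80.93 = £616,744.02.
Lowest total cost is £603,694.27 at Q = 603.3.

Q* ≈ 603 kegs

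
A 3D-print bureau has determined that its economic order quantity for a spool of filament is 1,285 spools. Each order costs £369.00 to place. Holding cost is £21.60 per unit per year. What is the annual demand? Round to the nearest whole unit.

D ≈ 48,329 spools per year

Squaring Q* = √(2DS/H) gives Q*² = 2DS/H.
From Q* = √(2DS/H): D = Q*²H / (2S) = 1,285² × 21.6 / (2 × 369) = 48328.537.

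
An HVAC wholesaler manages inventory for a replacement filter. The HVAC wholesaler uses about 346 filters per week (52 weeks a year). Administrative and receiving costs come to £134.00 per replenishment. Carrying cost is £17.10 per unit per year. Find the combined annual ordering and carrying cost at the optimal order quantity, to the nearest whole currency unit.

TC* ≈ £9,080

Annual demand D = 346 × 52 = 17,992.
Q* = √(2DS/H) = √(2 × 17,992 × 134 / 17.1) ≈ 531.02.
At the optimum the two cost components are equal, so total cost = 2·(Q*/2)H = Q*·H.
Minimum total = √(2DSH) = √(2 × 17,992 × 134 × 17.1) ≈ 9080.404.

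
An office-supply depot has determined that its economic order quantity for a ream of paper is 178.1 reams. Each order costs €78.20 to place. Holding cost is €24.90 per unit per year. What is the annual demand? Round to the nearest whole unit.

D ≈ 5,050 reams per year

The basic EOQ model gives Q* = √(2DS/H); rearrange for the unknown.
From Q* = √(2DS/H): D = Q*²H / (2S) = 178.1² × 24.9 / (2 × 78.2) = 5049.989.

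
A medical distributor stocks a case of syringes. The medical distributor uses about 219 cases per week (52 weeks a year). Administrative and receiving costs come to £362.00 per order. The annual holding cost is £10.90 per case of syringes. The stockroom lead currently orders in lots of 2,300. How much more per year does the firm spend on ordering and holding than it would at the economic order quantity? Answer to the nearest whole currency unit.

Extra cost ≈ £4,847 per year

Annual demand D = 219 × 52 = 11,388.
EOQ = √(2DS/H) = √(2 × 11,388 × 362 / 10.9) ≈ 869.72.
Cost at Q* = (D/Q*)S + (Q*/2)H = √(2DSH) ≈ £9,479.95.
Cost at Q = 2,300: (11,388/2,300)×362 + (2,300/2)×10.9 = £1,792.37 + £12,535.00 = £14,327.37.
Excess = £14,327.37 − £9,479.95 = £4,847.42.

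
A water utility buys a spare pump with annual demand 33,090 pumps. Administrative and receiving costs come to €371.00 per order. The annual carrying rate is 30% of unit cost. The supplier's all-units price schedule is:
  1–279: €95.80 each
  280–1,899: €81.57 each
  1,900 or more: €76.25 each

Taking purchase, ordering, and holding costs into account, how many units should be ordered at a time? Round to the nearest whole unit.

Q* ≈ 1,900 pumps

Holding cost per unit per year at price C is H = 0.30·C.
For each price level, check whether its EOQ is feasible; otherwise the best quantity at that price is the breakpoint.
Tier 1 (€95.80): EOQ = 924.3 exceeds tier's upper bound 279, so this tier is dominated.
EOQ at €81.57 = 1001.7 (feasible in tier 2): TC = 33,090×€81.57 + (33,090/1001.7)×371 + (1001.7/2)×0.30×€81.57 = €2,723,663.16.
EOQ at €76.25 = 1036.0 < 1900, so use break Q=1900: TC = 33,090×€76.25 + (33,090/1900.0)×371 + (1900.0/2)×0.30×€76.25 = €2,551,305.01.
Lowest total cost is €2,551,305.01 at Q = 1900.0.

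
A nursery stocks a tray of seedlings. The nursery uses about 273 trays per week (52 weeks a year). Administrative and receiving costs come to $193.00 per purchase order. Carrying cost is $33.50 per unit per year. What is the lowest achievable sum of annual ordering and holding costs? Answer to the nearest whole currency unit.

Annual demand D = 273 × 52 = 14,196.
The optimal lot size = √(2DS/H) = √(2 × 14,196 × 193 / 33.5) ≈ 404.44.
At Q*, ordering cost (D/Q*)S equals holding cost (Q*/2)H, each = √(DSH/2).
Minimum total = √(2DSH) = √(2 × 14,196 × 193 × 33.5) ≈ 13548.744.

TC* ≈ $13,549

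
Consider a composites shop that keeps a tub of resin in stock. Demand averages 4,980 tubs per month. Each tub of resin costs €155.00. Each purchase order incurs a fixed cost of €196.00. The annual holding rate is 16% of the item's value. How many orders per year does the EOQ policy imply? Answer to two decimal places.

Annual demand D = 4,980 × 12 = 59,760.
Holding cost H = 0.16 × €155.00 = €24.8000 per unit per year.
The optimal lot size = √(2DS/H) = √(2 × 59,760 × 196 / 24.8) ≈ 971.90.
Orders per year = D / Q* = 59,760 / 971.90 ≈ 61.488.

N ≈ 61.49 orders per year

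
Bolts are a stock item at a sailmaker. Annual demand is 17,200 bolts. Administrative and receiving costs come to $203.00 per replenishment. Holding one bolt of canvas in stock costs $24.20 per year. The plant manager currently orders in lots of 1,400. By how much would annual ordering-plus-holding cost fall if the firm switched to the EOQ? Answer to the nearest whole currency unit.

EOQ = √(2DS/H) = √(2 × 17,200 × 203 / 24.2) ≈ 537.18.
Cost at Q* = (D/Q*)S + (Q*/2)H = √(2DSH) ≈ $12,999.75.
Cost at Q = 1,400: (17,200/1,400)×203 + (1,400/2)×24.2 = $2,494.00 + $16,940.00 = $19,434.00.
Excess = $19,434.00 − $12,999.75 = $6,434.25.

Extra cost ≈ $6,434 per year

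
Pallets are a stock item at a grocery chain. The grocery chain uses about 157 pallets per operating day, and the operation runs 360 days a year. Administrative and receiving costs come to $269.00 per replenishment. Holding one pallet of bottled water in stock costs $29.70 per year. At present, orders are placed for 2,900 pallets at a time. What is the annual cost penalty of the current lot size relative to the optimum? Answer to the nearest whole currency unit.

Annual demand D = 157 × 360 = 56,520.
EOQ = √(2DS/H) = √(2 × 56,520 × 269 / 29.7) ≈ 1011.84.
Cost at Q* = (D/Q*)S + (Q*/2)H = √(2DSH) ≈ $30,051.80.
Cost at Q = 2,900: (56,520/2,900)×269 + (2,900/2)×29.7 = $5,242.72 + $43,065.00 = $48,307.72.
Excess = $48,307.72 − $30,051.80 = $18,255.92.

Extra cost ≈ $18,256 per year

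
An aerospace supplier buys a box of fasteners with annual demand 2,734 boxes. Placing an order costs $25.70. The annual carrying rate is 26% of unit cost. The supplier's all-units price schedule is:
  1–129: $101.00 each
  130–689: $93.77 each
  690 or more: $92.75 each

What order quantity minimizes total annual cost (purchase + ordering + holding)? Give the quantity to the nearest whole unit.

Q* ≈ 130 boxes

Holding cost per unit per year at price C is H = 0.26·C.
Evaluate total cost at each tier's feasible EOQ or, if the EOQ is below the tier, at the tier's minimum quantity.
EOQ at $101.00 = 73.2 (feasible in tier 1): TC = 2,734×$101.00 + (2,734/73.2)×25.7 + (73.2/2)×0.26×$101.00 = $278,055.00.
EOQ at $93.77 = 75.9 < 130, so use break Q=130: TC = 2,734×$93.77 + (2,734/130.0)×25.7 + (130.0/2)×0.26×$93.77 = $258,492.38.
EOQ at $92.75 = 76.3 < 690, so use break Q=690: TC = 2,734×$92.75 + (2,734/690.0)×25.7 + (690.0/2)×0.26×$92.75 = $262,000.01.
Lowest total cost is $258,492.38 at Q = 130.0.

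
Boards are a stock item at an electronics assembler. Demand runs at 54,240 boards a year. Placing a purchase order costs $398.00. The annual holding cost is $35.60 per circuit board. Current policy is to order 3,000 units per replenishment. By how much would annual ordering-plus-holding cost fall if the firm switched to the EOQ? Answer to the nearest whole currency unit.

EOQ = √(2DS/H) = √(2 × 54,240 × 398 / 35.6) ≈ 1101.26.
Cost at Q* = (D/Q*)S + (Q*/2)H = √(2DSH) ≈ $39,204.99.
Cost at Q = 3,000: (54,240/3,000)×398 + (3,000/2)×35.6 = $7,195.84 + $53,400.00 = $60,595.84.
Excess = $60,595.84 − $39,204.99 = $21,390.85.

Extra cost ≈ $21,391 per year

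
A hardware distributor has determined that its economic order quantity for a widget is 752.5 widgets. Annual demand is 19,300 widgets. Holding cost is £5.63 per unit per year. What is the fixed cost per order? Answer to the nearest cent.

S ≈ £82.59

Invert the EOQ relation Q*² = 2DS/H.
From Q* = √(2DS/H): S = Q*²H / (2D) = 752.5² × 5.63 / (2 × 19,300) = 82.5913.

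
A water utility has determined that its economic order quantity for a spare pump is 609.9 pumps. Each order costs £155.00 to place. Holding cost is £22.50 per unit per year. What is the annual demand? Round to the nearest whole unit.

D ≈ 26,998 pumps per year

Squaring Q* = √(2DS/H) gives Q*² = 2DS/H.
From Q* = √(2DS/H): D = Q*²H / (2S) = 609.9² × 22.5 / (2 × 155) = 26998.404.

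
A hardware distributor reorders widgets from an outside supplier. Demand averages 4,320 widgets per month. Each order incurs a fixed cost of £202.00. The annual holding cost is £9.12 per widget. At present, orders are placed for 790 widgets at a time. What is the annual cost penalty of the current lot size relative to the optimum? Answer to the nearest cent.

Extra cost ≈ £3,037.29 per year

Annual demand D = 4,320 × 12 = 51,840.
EOQ = √(2DS/H) = √(2 × 51,840 × 202 / 9.12) ≈ 1515.39.
Cost at Q* = (D/Q*)S + (Q*/2)H = √(2DSH) ≈ £13,820.40.
Cost at Q = 790: (51,840/790)×202 + (790/2)×9.12 = £13,255.29 + £3,602.40 = £16,857.69.
Excess = £16,857.69 − £13,820.40 = £3,037.29.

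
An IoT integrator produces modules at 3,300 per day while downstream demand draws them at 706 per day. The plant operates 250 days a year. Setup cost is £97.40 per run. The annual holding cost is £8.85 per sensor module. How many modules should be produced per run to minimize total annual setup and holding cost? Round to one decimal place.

Annual demand D = 706 × 250 = 176,500.
Production build-up factor (1 − d/p) = 1 − 706/3,300 = 0.7861.
Q* = √(2DS / (H(1 − d/p))) = √(2 × 176,500 × 97.4 / (8.85 × 0.7861)).
= √(34,382,200 / 6.9566) ≈ 2223.142.

Q* ≈ 2,223.1 modules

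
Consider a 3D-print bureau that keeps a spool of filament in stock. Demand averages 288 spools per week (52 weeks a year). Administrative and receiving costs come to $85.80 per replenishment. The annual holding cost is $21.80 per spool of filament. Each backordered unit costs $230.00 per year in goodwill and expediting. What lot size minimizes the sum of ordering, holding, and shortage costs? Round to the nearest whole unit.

Q* ≈ 359 spools

Annual demand D = 288 × 52 = 14,976.
With planned backorders, Q* = √(2DS/H) · √((H+B)/B).
√(2DS/H) = √(2 × 14,976 × 85.8 / 21.8) = 343.343.
√((H+B)/B) = √((21.8+230)/230) = 1.0463.
Q* ≈ 359.246.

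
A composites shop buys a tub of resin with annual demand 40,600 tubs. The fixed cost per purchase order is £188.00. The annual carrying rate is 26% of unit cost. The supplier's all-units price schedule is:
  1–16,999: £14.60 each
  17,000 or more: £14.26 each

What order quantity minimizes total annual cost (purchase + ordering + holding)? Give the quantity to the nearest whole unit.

Holding cost per unit per year at price C is H = 0.26·C.
Evaluate total cost at each tier's feasible EOQ or, if the EOQ is below the tier, at the tier's minimum quantity.
EOQ at £14.60 = 2005.4 (feasible in tier 1): TC = 40,600×£14.60 + (40,600/2005.4)×188 + (2005.4/2)×0.26×£14.60 = £600,372.37.
EOQ at £14.26 = 2029.1 < 17000, so use break Q=17000: TC = 40,600×£14.26 + (40,600/17000.0)×188 + (17000.0/2)×0.26×£14.26 = £610,919.59.
Lowest total cost is £600,372.37 at Q = 2005.4.

Q* ≈ 2,005 tubs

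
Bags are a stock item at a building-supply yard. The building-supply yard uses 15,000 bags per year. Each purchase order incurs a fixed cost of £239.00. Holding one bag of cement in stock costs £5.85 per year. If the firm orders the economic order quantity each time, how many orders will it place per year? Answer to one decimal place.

N ≈ 13.5 orders per year

Q* = √(2DS/H) = √(2 × 15,000 × 239 / 5.85) ≈ 1107.09.
Orders per year = D / Q* = 15,000 / 1107.09 ≈ 13.549.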